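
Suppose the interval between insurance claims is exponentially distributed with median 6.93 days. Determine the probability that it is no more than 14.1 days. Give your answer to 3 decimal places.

0.756

For an exponential, median = ln(2)/λ, so λ = ln 2 / 6.93 = 0.100021 per day.
P(X ≤ 14.1) = 1 − e^(−λ·14.1) = 1 − e^(−1.4103) ≈ 0.756.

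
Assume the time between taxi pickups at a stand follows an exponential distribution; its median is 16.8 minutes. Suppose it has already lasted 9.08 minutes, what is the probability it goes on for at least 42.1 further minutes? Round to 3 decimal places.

For an exponential, median = ln(2)/λ, so λ = ln 2 / 16.8 = 0.0412588 per minute.
P(X > s+t | X > s) = e^(−λ(s+t))/e^(−λs) = e^(−λt), independent of s = 9.08.
P(X > 42.1) = e^(−1.737) ≈ 0.176.

0.176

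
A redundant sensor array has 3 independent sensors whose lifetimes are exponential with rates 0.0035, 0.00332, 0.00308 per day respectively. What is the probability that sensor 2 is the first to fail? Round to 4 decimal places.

The time to first failure is exponential with rate Σλ = 0.0035 + 0.00332 + 0.00308 = 0.0099.
P(sensor 2 first) = λ_2/Σλ = 0.00332/0.0099 ≈ 0.3354.

0.3354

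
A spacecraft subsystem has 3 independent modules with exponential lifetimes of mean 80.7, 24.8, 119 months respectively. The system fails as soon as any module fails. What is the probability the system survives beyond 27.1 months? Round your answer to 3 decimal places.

0.191

The first failure time is exponential with rate Σλ_i = 1/80.7 + 1/24.8 + 1/119 = 0.0611175 per month.
P(min > 27.1) = e^(−0.0611175·27.1) = e^(−1.6563) ≈ 0.191.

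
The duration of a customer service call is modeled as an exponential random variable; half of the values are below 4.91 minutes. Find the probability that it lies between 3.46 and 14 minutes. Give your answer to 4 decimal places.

For an exponential, median = ln(2)/λ, so λ = ln 2 / 4.91 = 0.141171 per minute.
P(3.46 < X < 14) = e^(−λ·3.46) − e^(−λ·14) = 0.61358 − 0.13857 ≈ 0.4750.

0.4750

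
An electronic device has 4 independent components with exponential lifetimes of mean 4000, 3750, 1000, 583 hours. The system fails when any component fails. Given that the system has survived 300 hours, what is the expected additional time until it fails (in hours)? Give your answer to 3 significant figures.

First-failure rate Σλ = 1/4000 + 1/3750 + 1/1000 + 1/583 = 0.00323193.
By memorylessness the expected residual is 1/Σλ = 309.412 hours, regardless of the 300 already elapsed.

309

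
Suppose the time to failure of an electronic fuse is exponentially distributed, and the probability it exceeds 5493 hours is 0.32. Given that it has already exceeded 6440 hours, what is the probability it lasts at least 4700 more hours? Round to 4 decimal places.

0.3772

From e^(−λ·5493) = 0.32, λ = −ln(0.32)/5493 = 0.000207434.
Memoryless: P(X > 6440+4700 | X > 6440) = P(X > 4700) = e^(−0.000207434·4700) ≈ 0.3772.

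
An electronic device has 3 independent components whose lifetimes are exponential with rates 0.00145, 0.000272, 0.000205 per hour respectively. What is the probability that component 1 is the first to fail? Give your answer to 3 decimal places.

The time to first failure is exponential with rate Σλ = 0.00145 + 0.000272 + 0.000205 = 0.001927.
P(component 1 first) = λ_1/Σλ = 0.00145/0.001927 ≈ 0.752.

0.752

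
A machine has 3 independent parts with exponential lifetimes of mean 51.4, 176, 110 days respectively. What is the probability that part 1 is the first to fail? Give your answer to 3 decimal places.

0.568

Rates: λ_i = 1/mean_i → 0.0194553, 0.00568182, 0.00909091; Σλ = 0.034228.
P(part 1 first) = λ_1/Σλ = 0.0194553/0.034228 ≈ 0.568.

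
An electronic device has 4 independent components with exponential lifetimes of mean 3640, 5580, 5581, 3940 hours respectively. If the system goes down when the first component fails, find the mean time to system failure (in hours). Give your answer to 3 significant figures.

The first failure time is exponential with rate Σλ_i = 1/3640 + 1/5580 + 1/5581 + 1/3940 = 0.000886923 per hour.
E[min] = 1/Σλ = 1/0.000886923 = 1127.49 hours.

1130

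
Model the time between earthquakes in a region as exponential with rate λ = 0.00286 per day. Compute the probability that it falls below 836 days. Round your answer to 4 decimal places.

0.9085

P(X ≤ 836) = 1 − e^(−λ·836) = 1 − e^(−2.391) ≈ 0.9085.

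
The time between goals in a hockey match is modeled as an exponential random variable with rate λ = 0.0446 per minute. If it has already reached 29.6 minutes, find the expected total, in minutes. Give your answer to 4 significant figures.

By memorylessness, E[X | X > 29.6] = 29.6 + 1/λ = 29.6 + 22.4215 = 52.0215 minutes.

52.02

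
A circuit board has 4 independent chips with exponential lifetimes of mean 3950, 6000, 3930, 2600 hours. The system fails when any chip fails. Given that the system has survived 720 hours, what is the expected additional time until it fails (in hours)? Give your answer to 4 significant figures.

944.4

First-failure rate Σλ = 1/3950 + 1/6000 + 1/3930 + 1/2600 = 0.0010589.
By memorylessness the expected residual is 1/Σλ = 944.377 hours, regardless of the 720 already elapsed.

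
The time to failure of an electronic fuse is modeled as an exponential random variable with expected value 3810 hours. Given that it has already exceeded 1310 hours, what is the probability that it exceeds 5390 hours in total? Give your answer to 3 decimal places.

The rate is λ = 1/3810 = 0.000262467 per hour.
The exponential is memoryless, so the remaining time is again Exp(λ): the condition X > 1310 is irrelevant.
P(X > 4080) = e^(−1.0709) ≈ 0.343.

0.343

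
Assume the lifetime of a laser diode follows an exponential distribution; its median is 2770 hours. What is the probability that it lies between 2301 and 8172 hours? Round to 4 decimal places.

0.4329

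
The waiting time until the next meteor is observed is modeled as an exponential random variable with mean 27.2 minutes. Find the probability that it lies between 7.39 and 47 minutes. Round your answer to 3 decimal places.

0.584

The rate is λ = 1/27.2 = 0.0367647 per minute.
P(7.39 < X < 47) = e^(−λ·7.39) − e^(−λ·47) = 0.76209 − 0.17765 ≈ 0.584.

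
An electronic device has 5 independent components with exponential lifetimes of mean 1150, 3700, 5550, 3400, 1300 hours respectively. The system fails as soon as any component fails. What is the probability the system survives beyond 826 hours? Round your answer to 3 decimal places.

0.140

The first failure time is exponential with rate Σλ_i = 1/1150 + 1/3700 + 1/5550 + 1/3400 + 1/1300 = 0.00238336 per hour.
P(min > 826) = e^(−0.00238336·826) = e^(−1.9687) ≈ 0.140.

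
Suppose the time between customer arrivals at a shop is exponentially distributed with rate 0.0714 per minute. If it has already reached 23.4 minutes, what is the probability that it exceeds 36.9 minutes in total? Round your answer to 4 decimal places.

The exponential is memoryless, so the remaining time is again Exp(λ): the condition X > 23.4 is irrelevant.
P(X > 13.5) = e^(−0.9639) ≈ 0.3814.

0.3814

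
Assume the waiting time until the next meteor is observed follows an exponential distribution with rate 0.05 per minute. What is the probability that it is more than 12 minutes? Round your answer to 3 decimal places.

P(X > 12) = e^(−λ·12) = e^(−0.6) ≈ 0.549.

0.549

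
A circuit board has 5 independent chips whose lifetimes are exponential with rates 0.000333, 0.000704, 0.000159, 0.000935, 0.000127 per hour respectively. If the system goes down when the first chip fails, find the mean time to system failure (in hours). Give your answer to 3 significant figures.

443

The time to first failure is exponential with rate Σλ = 0.000333 + 0.000704 + 0.000159 + 0.000935 + 0.000127 = 0.002258.
E[min] = 1/Σλ = 1/0.002258 = 442.87 hours.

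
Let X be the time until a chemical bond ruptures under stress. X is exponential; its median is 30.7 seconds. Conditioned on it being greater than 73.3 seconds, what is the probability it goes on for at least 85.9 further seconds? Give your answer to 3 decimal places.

For an exponential, median = ln(2)/λ, so λ = ln 2 / 30.7 = 0.0225781 per second.
By the memoryless property, P(X > 73.3+85.9 | X > 73.3) = P(X > 85.9).
P(X > 85.9) = e^(−1.9395) ≈ 0.144.

0.144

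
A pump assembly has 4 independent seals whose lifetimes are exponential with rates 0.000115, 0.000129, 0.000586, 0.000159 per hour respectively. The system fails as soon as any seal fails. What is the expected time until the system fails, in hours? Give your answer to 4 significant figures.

1011

The time to first failure is exponential with rate Σλ = 0.000115 + 0.000129 + 0.000586 + 0.000159 = 0.000989.
E[min] = 1/Σλ = 1/0.000989 = 1011.12 hours.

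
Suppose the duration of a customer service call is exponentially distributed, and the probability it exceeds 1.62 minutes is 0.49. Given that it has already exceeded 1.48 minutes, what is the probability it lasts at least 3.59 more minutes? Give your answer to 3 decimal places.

From e^(−λ·1.62) = 0.49, λ = −ln(0.49)/1.62 = 0.440339.
Memoryless: P(X > 1.48+3.59 | X > 1.48) = P(X > 3.59) = e^(−0.440339·3.59) ≈ 0.206.

0.206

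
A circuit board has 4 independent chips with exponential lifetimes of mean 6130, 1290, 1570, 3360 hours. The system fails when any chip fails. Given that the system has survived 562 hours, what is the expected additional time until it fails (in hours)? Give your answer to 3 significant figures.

First-failure rate Σλ = 1/6130 + 1/1290 + 1/1570 + 1/3360 = 0.00187289.
By memorylessness the expected residual is 1/Σλ = 533.935 hours, regardless of the 562 already elapsed.

534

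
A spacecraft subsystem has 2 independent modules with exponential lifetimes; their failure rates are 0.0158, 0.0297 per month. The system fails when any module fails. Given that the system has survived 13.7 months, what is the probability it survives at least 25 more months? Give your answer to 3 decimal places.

0.321

Time to first failure ~ Exp(Σλ) with Σλ = 0.0455.
By memorylessness, P(T > 13.7+25 | T > 13.7) = P(T > 25) = e^(−0.0455·25) ≈ 0.321.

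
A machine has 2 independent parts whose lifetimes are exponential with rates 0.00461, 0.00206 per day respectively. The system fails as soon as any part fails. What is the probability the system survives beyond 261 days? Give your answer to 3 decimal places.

The time to first failure is exponential with rate Σλ = 0.00461 + 0.00206 = 0.00667.
P(min > 261) = e^(−0.00667·261) = e^(−1.7409) ≈ 0.175.

0.175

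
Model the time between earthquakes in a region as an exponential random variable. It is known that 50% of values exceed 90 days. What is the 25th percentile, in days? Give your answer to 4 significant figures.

e^(−λ·90) = 0.50 ⇒ λ = −ln(0.50)/90 = 0.00770164.
25th percentile: 1 − e^(−λt) = 0.25, t = −ln(0.75)/λ = 37.3534 days.

37.35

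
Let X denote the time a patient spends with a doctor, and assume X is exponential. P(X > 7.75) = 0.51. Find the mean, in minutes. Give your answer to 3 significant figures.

e^(−λ·7.75) = 0.51 ⇒ λ = −ln(0.51)/7.75 = 0.0868832.
Mean = 1/λ = 11.5097 minutes.

11.5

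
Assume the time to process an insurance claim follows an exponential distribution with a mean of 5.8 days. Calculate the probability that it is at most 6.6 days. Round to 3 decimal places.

The rate is λ = 1/5.8 = 0.172414 per day.
P(X ≤ 6.6) = 1 − e^(−λ·6.6) = 1 − e^(−1.1379) ≈ 0.680.

0.680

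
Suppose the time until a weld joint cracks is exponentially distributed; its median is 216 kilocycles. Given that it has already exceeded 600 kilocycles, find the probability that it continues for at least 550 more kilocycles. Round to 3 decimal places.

For an exponential, median = ln(2)/λ, so λ = ln 2 / 216 = 0.00320901 per kilocycle.
The exponential is memoryless, so the remaining time is again Exp(λ): the condition X > 600 is irrelevant.
P(X > 550) = e^(−1.765) ≈ 0.171.

0.171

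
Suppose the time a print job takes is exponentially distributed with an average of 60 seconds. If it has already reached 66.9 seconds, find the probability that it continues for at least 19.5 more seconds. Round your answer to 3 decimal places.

0.723

The rate is λ = 1/60 = 0.0166667 per second.
By the memoryless property, P(X > 66.9+19.5 | X > 66.9) = P(X > 19.5).
P(X > 19.5) = e^(−0.325) ≈ 0.723.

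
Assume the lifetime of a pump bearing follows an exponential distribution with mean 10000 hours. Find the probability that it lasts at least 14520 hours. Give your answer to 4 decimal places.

The rate is λ = 1/10000 = 0.0001 per hour.
P(X > 14520) = e^(−λ·14520) = e^(−1.452) ≈ 0.2341.

0.2341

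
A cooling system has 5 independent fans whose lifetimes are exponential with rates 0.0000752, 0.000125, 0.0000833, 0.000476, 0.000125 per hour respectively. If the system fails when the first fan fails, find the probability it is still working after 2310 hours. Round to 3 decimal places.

0.130

The time to first failure is exponential with rate Σλ = 0.0000752 + 0.000125 + 0.0000833 + 0.000476 + 0.000125 = 0.0008845.
P(min > 2310) = e^(−0.0008845·2310) = e^(−2.0432) ≈ 0.130.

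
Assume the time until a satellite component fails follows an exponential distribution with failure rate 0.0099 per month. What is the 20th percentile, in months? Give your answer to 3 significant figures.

22.5

Set 1 − e^(−λt) = 0.2, so t = −ln(0.8)/λ = 0.22314/0.0099 ≈ 22.5398 months.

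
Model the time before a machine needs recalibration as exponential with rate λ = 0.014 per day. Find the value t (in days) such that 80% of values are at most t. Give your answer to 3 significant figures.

115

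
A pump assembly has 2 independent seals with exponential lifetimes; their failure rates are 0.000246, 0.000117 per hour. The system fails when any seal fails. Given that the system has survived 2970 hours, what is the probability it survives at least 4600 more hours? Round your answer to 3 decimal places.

0.188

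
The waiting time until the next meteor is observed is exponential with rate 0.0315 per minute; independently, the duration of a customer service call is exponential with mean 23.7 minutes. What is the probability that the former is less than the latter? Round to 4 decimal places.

λ_1 = 0.0315, λ_2 = 1/23.7 = 0.0421941.
For independent exponentials, P(the former < the latter) = λ_1/(λ_1+λ_2) = 0.0315/0.0736941 ≈ 0.4274.

0.4274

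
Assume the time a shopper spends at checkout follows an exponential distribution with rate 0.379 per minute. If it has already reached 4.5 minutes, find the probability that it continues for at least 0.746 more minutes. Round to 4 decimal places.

0.7537

By the memoryless property, P(X > 4.5+0.746 | X > 4.5) = P(X > 0.746).
P(X > 0.746) = e^(−0.28273) ≈ 0.7537.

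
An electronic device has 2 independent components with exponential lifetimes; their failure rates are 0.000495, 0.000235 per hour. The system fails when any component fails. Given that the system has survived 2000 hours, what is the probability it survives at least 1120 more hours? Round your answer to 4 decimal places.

0.4415

Time to first failure ~ Exp(Σλ) with Σλ = 0.00073.
By memorylessness, P(T > 2000+1120 | T > 2000) = P(T > 1120) = e^(−0.00073·1120) ≈ 0.4415.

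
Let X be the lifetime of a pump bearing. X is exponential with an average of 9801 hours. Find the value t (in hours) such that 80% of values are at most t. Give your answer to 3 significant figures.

The rate is λ = 1/9801 = 0.00010203 per hour.
Set 1 − e^(−λt) = 0.8, so t = −ln(0.2)/λ = 1.6094/0.00010203 ≈ 15774.1 hours.

15800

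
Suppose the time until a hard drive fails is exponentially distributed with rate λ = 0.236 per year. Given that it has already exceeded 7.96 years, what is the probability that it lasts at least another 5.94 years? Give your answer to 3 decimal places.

0.246

The exponential is memoryless, so the remaining time is again Exp(λ): the condition X > 7.96 is irrelevant.
P(X > 5.94) = e^(−1.4018) ≈ 0.246.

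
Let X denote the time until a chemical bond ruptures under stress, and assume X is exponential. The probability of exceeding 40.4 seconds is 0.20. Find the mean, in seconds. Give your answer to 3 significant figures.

e^(−λ·40.4) = 0.20 ⇒ λ = −ln(0.20)/40.4 = 0.0398376.
Mean = 1/λ = 25.1019 seconds.

25.1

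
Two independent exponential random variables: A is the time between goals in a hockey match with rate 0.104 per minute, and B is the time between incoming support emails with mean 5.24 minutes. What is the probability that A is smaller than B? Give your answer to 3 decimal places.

0.353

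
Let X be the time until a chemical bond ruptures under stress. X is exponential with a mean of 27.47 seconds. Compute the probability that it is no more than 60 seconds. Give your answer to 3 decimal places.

0.887

The rate is λ = 1/27.47 = 0.0364033 per second.
P(X ≤ 60) = 1 − e^(−λ·60) = 1 − e^(−2.1842) ≈ 0.887.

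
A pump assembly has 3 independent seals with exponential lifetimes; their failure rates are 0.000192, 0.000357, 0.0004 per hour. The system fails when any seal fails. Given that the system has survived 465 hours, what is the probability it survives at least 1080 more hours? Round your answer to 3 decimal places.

Time to first failure ~ Exp(Σλ) with Σλ = 0.000949.
By memorylessness, P(T > 465+1080 | T > 465) = P(T > 1080) = e^(−0.000949·1080) ≈ 0.359.

0.359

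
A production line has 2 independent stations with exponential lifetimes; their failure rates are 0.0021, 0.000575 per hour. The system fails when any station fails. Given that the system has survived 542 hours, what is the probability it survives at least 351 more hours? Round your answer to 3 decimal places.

Time to first failure ~ Exp(Σλ) with Σλ = 0.002675.
By memorylessness, P(T > 542+351 | T > 542) = P(T > 351) = e^(−0.002675·351) ≈ 0.391.

0.391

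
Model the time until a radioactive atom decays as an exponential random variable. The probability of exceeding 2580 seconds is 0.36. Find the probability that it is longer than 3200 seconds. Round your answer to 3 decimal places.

e^(−λ·2580) = 0.36 ⇒ λ = −ln(0.36)/2580 = 0.000395989.
P(X > 3200) = e^(−0.000395989·3200) = e^(−1.2672) ≈ 0.282.

0.282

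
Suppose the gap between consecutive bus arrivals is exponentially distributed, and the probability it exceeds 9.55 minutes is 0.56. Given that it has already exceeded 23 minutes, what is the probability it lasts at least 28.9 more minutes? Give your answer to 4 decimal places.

0.1730

From e^(−λ·9.55) = 0.56, λ = −ln(0.56)/9.55 = 0.060714.
Memoryless: P(X > 23+28.9 | X > 23) = P(X > 28.9) = e^(−0.060714·28.9) ≈ 0.1730.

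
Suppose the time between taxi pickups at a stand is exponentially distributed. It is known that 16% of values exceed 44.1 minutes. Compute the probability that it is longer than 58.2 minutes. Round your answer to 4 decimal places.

0.0891

e^(−λ·44.1) = 0.16 ⇒ λ = −ln(0.16)/44.1 = 0.0415551.
P(X > 58.2) = e^(−0.0415551·58.2) = e^(−2.4185) ≈ 0.0891.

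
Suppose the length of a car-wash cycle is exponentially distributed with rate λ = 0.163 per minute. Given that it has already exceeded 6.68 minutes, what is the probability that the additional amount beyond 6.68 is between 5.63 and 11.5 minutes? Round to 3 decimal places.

Memoryless: the residual past 6.68 is again Exp(λ).
P(5.63 < residual < 11.5) = e^(−λ·5.63) − e^(−λ·11.5) = 0.39944 − 0.15343 ≈ 0.246.

0.246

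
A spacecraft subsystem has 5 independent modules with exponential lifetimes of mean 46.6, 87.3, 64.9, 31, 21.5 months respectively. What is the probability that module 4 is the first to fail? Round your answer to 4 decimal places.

0.2538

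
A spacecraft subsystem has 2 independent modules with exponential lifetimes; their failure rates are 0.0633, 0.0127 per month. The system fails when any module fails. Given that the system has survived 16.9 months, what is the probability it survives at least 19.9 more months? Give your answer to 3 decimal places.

Time to first failure ~ Exp(Σλ) with Σλ = 0.076.
By memorylessness, P(T > 16.9+19.9 | T > 16.9) = P(T > 19.9) = e^(−0.076·19.9) ≈ 0.220.

0.220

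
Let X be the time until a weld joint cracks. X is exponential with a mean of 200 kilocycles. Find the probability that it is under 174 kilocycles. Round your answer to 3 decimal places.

The rate is λ = 1/200 = 0.005 per kilocycle.
P(X ≤ 174) = 1 − e^(−λ·174) = 1 − e^(−0.87) ≈ 0.581.

0.581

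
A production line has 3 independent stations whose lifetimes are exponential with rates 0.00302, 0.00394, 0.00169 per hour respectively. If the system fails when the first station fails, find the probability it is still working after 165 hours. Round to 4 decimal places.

0.2400

The time to first failure is exponential with rate Σλ = 0.00302 + 0.00394 + 0.00169 = 0.00865.
P(min > 165) = e^(−0.00865·165) = e^(−1.4272) ≈ 0.2400.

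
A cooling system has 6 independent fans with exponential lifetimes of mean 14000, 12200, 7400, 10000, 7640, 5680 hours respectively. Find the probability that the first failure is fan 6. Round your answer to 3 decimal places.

0.253

Rates: λ_i = 1/mean_i → 0.0000714286, 0.0000819672, 0.000135135, 0.0001, 0.00013089, 0.000176056; Σλ = 0.000695477.
P(fan 6 first) = λ_6/Σλ = 0.000176056/0.000695477 ≈ 0.253.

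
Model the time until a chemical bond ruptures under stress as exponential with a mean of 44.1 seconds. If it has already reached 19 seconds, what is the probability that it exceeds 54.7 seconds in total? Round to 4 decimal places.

The rate is λ = 1/44.1 = 0.0226757 per second.
P(X > s+t | X > s) = e^(−λ(s+t))/e^(−λs) = e^(−λt), independent of s = 19.
P(X > 35.7) = e^(−0.80952) ≈ 0.4451.

0.4451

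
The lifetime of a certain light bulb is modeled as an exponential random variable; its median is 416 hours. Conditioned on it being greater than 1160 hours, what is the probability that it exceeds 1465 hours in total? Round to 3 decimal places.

For an exponential, median = ln(2)/λ, so λ = ln 2 / 416 = 0.00166622 per hour.
The exponential is memoryless, so the remaining time is again Exp(λ): the condition X > 1160 is irrelevant.
P(X > 305) = e^(−0.5082) ≈ 0.602.

0.602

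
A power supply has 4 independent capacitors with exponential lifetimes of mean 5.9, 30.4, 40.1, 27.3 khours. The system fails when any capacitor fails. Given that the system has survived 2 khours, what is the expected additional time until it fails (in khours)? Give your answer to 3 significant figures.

First-failure rate Σλ = 1/5.9 + 1/30.4 + 1/40.1 + 1/27.3 = 0.263954.
By memorylessness the expected residual is 1/Σλ = 3.78854 khours, regardless of the 2 already elapsed.

3.79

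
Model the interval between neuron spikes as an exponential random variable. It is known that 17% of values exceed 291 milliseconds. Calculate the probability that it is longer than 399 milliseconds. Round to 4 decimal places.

0.0881

e^(−λ·291) = 0.17 ⇒ λ = −ln(0.17)/291 = 0.0060892.
P(X > 399) = e^(−0.0060892·399) = e^(−2.4296) ≈ 0.0881.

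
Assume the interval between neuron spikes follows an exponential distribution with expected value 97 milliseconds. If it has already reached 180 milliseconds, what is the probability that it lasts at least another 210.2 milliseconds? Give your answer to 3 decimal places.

The rate is λ = 1/97 = 0.0103093 per millisecond.
The exponential is memoryless, so the remaining time is again Exp(λ): the condition X > 180 is irrelevant.
P(X > 210.2) = e^(−2.167) ≈ 0.115.

0.115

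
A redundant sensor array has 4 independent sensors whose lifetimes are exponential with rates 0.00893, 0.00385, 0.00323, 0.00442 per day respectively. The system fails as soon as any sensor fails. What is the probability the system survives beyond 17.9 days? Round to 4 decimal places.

0.6937

The time to first failure is exponential with rate Σλ = 0.00893 + 0.00385 + 0.00323 + 0.00442 = 0.02043.
P(min > 17.9) = e^(−0.02043·17.9) = e^(−0.3657) ≈ 0.6937.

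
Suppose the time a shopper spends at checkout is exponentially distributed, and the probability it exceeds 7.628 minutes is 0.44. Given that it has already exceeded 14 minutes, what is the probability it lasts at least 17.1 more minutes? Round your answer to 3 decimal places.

0.159

From e^(−λ·7.628) = 0.44, λ = −ln(0.44)/7.628 = 0.107627.
Memoryless: P(X > 14+17.1 | X > 14) = P(X > 17.1) = e^(−0.107627·17.1) ≈ 0.159.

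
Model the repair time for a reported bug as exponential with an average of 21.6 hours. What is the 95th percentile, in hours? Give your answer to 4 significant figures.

64.71

The rate is λ = 1/21.6 = 0.0462963 per hour.
Set 1 − e^(−λt) = 0.95, so t = −ln(0.05)/λ = 2.9957/0.0462963 ≈ 64.7078 hours.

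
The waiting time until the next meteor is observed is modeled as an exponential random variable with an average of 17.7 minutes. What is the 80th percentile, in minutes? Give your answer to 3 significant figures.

The rate is λ = 1/17.7 = 0.0564972 per minute.
Set 1 − e^(−λt) = 0.8, so t = −ln(0.2)/λ = 1.6094/0.0564972 ≈ 28.4871 minutes.

28.5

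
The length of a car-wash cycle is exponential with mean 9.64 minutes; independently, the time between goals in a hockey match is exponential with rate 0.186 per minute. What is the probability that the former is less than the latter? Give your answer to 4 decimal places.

0.3580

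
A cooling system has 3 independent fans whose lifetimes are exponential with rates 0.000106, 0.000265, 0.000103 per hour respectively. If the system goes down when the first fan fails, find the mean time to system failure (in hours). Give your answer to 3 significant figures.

2110

The time to first failure is exponential with rate Σλ = 0.000106 + 0.000265 + 0.000103 = 0.000474.
E[min] = 1/Σλ = 1/0.000474 = 2109.7 hours.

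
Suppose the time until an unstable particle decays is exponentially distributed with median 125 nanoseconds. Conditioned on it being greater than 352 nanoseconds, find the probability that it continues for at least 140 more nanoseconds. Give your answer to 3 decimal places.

For an exponential, median = ln(2)/λ, so λ = ln 2 / 125 = 0.00554518 per nanosecond.
The exponential is memoryless, so the remaining time is again Exp(λ): the condition X > 352 is irrelevant.
P(X > 140) = e^(−0.77632) ≈ 0.460.

0.460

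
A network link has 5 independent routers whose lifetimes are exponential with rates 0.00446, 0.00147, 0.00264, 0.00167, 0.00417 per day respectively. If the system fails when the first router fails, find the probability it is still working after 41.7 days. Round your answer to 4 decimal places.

0.5483

The time to first failure is exponential with rate Σλ = 0.00446 + 0.00147 + 0.00264 + 0.00167 + 0.00417 = 0.01441.
P(min > 41.7) = e^(−0.01441·41.7) = e^(−0.6009) ≈ 0.5483.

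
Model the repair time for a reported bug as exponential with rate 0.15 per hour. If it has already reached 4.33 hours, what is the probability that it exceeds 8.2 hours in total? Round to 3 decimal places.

The exponential is memoryless, so the remaining time is again Exp(λ): the condition X > 4.33 is irrelevant.
P(X > 3.87) = e^(−0.5805) ≈ 0.560.

0.560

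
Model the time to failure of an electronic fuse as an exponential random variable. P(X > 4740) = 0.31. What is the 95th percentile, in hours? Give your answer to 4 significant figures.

12120

e^(−λ·4740) = 0.31 ⇒ λ = −ln(0.31)/4740 = 0.000247085.
95th percentile: 1 − e^(−λt) = 0.95, t = −ln(0.05)/λ = 12124.3 hours.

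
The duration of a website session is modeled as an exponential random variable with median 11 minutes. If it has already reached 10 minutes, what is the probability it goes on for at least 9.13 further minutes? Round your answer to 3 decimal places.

For an exponential, median = ln(2)/λ, so λ = ln 2 / 11 = 0.0630134 per minute.
P(X > s+t | X > s) = e^(−λ(s+t))/e^(−λs) = e^(−λt), independent of s = 10.
P(X > 9.13) = e^(−0.57531) ≈ 0.563.

0.563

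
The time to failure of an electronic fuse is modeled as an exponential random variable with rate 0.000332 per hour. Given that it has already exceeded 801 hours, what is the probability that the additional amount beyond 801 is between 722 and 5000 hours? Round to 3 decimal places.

Memoryless: the residual past 801 is again Exp(λ).
P(722 < residual < 5000) = e^(−λ·722) − e^(−λ·5000) = 0.78686 − 0.19014 ≈ 0.597.

0.597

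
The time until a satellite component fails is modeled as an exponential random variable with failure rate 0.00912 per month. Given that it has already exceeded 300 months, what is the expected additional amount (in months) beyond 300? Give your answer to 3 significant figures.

110

By memorylessness, the remaining amount past any threshold is again Exp(λ) with mean 1/λ = 109.649 months.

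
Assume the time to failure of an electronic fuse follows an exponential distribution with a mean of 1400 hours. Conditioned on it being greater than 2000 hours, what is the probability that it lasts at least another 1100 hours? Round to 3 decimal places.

0.456

The rate is λ = 1/1400 = 0.000714286 per hour.
P(X > s+t | X > s) = e^(−λ(s+t))/e^(−λs) = e^(−λt), independent of s = 2000.
P(X > 1100) = e^(−0.78571) ≈ 0.456.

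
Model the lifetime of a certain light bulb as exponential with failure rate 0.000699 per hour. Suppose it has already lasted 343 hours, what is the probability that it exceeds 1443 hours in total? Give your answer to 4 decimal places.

P(X > s+t | X > s) = e^(−λ(s+t))/e^(−λs) = e^(−λt), independent of s = 343.
P(X > 1100) = e^(−0.7689) ≈ 0.4635.

0.4635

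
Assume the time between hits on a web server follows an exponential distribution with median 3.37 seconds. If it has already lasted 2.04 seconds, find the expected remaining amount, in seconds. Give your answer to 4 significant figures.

4.862

For an exponential, median = ln(2)/λ, so λ = ln 2 / 3.37 = 0.205682 per second.
By memorylessness, the remaining amount past any threshold is again Exp(λ) with mean 1/λ = 4.86188 seconds.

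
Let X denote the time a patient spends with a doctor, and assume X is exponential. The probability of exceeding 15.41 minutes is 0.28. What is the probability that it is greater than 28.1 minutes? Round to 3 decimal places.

0.098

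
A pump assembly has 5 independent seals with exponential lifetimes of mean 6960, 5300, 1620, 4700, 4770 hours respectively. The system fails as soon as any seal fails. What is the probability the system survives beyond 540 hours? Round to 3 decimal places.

0.477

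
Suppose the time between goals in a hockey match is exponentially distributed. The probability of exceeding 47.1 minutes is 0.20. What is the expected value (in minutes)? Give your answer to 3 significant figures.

e^(−λ·47.1) = 0.20 ⇒ λ = −ln(0.20)/47.1 = 0.0341707.
Mean = 1/λ = 29.2649 minutes.

29.3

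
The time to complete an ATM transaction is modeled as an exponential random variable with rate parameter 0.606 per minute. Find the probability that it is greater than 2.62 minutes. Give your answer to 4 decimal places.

P(X > 2.62) = e^(−λ·2.62) = e^(−1.5877) ≈ 0.2044.

0.2044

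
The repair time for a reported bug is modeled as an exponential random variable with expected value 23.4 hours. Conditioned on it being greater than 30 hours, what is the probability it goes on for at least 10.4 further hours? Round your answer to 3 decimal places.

The rate is λ = 1/23.4 = 0.042735 per hour.
P(X > s+t | X > s) = e^(−λ(s+t))/e^(−λs) = e^(−λt), independent of s = 30.
P(X > 10.4) = e^(−0.44444) ≈ 0.641.

0.641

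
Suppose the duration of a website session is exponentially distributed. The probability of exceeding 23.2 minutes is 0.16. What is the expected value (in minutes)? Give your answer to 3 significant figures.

12.7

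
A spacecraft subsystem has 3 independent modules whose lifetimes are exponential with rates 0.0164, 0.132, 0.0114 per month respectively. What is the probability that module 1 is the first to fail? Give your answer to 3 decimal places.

0.103

The time to first failure is exponential with rate Σλ = 0.0164 + 0.132 + 0.0114 = 0.1598.
P(module 1 first) = λ_1/Σλ = 0.0164/0.1598 ≈ 0.103.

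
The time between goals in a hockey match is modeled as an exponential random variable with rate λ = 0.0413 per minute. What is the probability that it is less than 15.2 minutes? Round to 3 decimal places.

P(X ≤ 15.2) = 1 − e^(−λ·15.2) = 1 − e^(−0.62776) ≈ 0.466.

0.466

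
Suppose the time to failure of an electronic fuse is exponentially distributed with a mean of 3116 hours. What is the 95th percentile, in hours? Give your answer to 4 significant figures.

9335

The rate is λ = 1/3116 = 0.000320924 per hour.
Set 1 − e^(−λt) = 0.95, so t = −ln(0.05)/λ = 2.9957/0.000320924 ≈ 9334.7 hours.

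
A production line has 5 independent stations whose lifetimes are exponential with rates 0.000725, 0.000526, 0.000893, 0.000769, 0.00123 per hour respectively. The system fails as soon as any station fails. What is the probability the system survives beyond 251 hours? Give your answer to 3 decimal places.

The time to first failure is exponential with rate Σλ = 0.000725 + 0.000526 + 0.000893 + 0.000769 + 0.00123 = 0.004143.
P(min > 251) = e^(−0.004143·251) = e^(−1.0399) ≈ 0.353.

0.353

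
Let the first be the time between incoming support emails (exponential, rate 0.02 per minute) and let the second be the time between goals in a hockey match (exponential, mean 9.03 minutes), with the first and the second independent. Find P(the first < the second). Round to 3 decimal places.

0.153

λ_1 = 0.02, λ_2 = 1/9.03 = 0.110742.
For independent exponentials, P(the first < the second) = λ_1/(λ_1+λ_2) = 0.02/0.130742 ≈ 0.153.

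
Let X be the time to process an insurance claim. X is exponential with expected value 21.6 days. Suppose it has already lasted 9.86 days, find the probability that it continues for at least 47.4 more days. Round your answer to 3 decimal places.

The rate is λ = 1/21.6 = 0.0462963 per day.
P(X > s+t | X > s) = e^(−λ(s+t))/e^(−λs) = e^(−λt), independent of s = 9.86.
P(X > 47.4) = e^(−2.1944) ≈ 0.111.

0.111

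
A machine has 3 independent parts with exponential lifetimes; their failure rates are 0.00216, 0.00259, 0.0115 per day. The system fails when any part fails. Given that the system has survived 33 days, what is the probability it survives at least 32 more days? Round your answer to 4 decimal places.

0.5945

Time to first failure ~ Exp(Σλ) with Σλ = 0.01625.
By memorylessness, P(T > 33+32 | T > 33) = P(T > 32) = e^(−0.01625·32) ≈ 0.5945.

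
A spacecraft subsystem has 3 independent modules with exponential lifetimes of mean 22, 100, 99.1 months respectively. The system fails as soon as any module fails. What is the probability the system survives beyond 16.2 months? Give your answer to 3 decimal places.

0.346

The first failure time is exponential with rate Σλ_i = 1/22 + 1/100 + 1/99.1 = 0.0655454 per month.
P(min > 16.2) = e^(−0.0655454·16.2) = e^(−1.0618) ≈ 0.346.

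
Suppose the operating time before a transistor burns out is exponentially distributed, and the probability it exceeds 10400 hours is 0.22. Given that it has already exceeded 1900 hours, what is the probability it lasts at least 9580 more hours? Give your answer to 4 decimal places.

From e^(−λ·10400) = 0.22, λ = −ln(0.22)/10400 = 0.000145589.
Memoryless: P(X > 1900+9580 | X > 1900) = P(X > 9580) = e^(−0.000145589·9580) ≈ 0.2479.

0.2479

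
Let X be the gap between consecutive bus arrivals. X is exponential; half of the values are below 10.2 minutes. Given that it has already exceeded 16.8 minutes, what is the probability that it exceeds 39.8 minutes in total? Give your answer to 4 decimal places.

For an exponential, median = ln(2)/λ, so λ = ln 2 / 10.2 = 0.0679556 per minute.
By the memoryless property, P(X > 16.8+23 | X > 16.8) = P(X > 23).
P(X > 23) = e^(−1.563) ≈ 0.2095.

0.2095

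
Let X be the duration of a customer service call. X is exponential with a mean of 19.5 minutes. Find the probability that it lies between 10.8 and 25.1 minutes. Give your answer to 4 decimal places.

The rate is λ = 1/19.5 = 0.0512821 per minute.
P(10.8 < X < 25.1) = e^(−λ·10.8) − e^(−λ·25.1) = 0.57474 − 0.27605 ≈ 0.2987.

0.2987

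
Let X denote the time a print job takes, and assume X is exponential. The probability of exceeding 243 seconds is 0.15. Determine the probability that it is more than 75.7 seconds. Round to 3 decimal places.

0.554

e^(−λ·243) = 0.15 ⇒ λ = −ln(0.15)/243 = 0.00780708.
P(X > 75.7) = e^(−0.00780708·75.7) = e^(−0.591) ≈ 0.554.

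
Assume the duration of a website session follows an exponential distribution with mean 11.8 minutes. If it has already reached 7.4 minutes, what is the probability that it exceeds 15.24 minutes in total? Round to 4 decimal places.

0.5146

The rate is λ = 1/11.8 = 0.0847458 per minute.
By the memoryless property, P(X > 7.4+7.84 | X > 7.4) = P(X > 7.84).
P(X > 7.84) = e^(−0.66441) ≈ 0.5146.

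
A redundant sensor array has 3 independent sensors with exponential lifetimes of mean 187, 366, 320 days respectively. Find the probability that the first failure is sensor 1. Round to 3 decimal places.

Rates: λ_i = 1/mean_i → 0.00534759, 0.00273224, 0.003125; Σλ = 0.0112048.
P(sensor 1 first) = λ_1/Σλ = 0.00534759/0.0112048 ≈ 0.477.

0.477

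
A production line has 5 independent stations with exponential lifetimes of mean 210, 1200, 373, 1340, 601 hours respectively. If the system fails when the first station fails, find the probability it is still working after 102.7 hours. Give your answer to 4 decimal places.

The first failure time is exponential with rate Σλ_i = 1/210 + 1/1200 + 1/373 + 1/1340 + 1/601 = 0.0106864 per hour.
P(min > 102.7) = e^(−0.0106864·102.7) = e^(−1.0975) ≈ 0.3337.

0.3337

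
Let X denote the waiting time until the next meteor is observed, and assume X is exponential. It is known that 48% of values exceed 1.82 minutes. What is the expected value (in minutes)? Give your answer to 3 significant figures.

e^(−λ·1.82) = 0.48 ⇒ λ = −ln(0.48)/1.82 = 0.40328.
Mean = 1/λ = 2.47967 minutes.

2.48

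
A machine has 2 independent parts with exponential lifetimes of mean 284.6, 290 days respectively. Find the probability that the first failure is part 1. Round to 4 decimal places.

0.5047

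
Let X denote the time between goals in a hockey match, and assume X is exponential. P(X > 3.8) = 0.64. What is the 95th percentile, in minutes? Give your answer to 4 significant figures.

e^(−λ·3.8) = 0.64 ⇒ λ = −ln(0.64)/3.8 = 0.117444.
95th percentile: 1 − e^(−λt) = 0.95, t = −ln(0.05)/λ = 25.5078 minutes.

25.51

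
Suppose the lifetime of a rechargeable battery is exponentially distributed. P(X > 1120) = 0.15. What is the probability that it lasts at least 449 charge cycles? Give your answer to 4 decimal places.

0.4674

e^(−λ·1120) = 0.15 ⇒ λ = −ln(0.15)/1120 = 0.00169386.
P(X > 449) = e^(−0.00169386·449) = e^(−0.76054) ≈ 0.4674.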